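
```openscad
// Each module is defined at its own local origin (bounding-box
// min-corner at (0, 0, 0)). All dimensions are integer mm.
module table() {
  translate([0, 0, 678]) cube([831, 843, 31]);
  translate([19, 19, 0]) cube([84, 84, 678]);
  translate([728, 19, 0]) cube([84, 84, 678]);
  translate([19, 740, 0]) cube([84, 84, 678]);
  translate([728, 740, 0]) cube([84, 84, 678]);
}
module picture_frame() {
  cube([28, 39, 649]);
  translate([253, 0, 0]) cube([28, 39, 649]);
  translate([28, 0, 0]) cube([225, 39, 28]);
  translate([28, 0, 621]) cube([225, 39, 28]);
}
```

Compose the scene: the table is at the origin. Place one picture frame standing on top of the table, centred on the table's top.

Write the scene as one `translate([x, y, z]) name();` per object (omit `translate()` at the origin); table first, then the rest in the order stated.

table();
translate([275, 402, 709]) picture_frame();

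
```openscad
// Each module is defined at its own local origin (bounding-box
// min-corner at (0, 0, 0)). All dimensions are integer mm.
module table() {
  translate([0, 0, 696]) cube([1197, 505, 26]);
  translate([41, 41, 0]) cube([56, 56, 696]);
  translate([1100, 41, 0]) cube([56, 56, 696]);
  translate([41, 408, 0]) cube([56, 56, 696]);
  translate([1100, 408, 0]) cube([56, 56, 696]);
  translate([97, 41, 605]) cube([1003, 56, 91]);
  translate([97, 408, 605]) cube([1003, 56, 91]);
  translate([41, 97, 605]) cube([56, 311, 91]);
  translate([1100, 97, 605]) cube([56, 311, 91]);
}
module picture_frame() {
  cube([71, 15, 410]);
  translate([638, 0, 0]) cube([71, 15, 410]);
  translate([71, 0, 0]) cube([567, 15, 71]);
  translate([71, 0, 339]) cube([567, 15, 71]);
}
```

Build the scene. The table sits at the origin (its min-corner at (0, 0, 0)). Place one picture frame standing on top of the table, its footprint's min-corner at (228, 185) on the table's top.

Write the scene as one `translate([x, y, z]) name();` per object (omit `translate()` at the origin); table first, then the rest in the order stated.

table();
translate([228, 185, 722]) picture_frame();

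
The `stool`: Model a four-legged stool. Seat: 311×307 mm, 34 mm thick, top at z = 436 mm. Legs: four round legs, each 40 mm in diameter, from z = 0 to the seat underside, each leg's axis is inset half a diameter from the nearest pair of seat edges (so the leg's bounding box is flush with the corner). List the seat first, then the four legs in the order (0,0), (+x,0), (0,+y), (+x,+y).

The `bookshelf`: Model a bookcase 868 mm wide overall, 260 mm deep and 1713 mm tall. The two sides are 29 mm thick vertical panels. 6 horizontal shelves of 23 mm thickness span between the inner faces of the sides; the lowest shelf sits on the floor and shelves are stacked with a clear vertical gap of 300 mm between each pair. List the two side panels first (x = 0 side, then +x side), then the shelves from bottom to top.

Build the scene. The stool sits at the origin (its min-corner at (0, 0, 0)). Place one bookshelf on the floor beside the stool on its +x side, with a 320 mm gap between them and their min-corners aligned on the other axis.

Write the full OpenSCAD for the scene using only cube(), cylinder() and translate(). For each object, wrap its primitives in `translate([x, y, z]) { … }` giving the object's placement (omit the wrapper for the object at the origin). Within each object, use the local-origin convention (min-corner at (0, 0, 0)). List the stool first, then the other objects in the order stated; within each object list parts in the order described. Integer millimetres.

translate([0, 0, 402]) cube([311, 307, 34]);
translate([20, 20, 0]) cylinder(h = 402, r = 20);
translate([291, 20, 0]) cylinder(h = 402, r = 20);
translate([20, 287, 0]) cylinder(h = 402, r = 20);
translate([291, 287, 0]) cylinder(h = 402, r = 20);
translate([631, 0, 0]) {
  cube([29, 260, 1713]);
  translate([839, 0, 0]) cube([29, 260, 1713]);
  translate([29, 0, 0]) cube([810, 260, 23]);
  translate([29, 0, 323]) cube([810, 260, 23]);
  translate([29, 0, 646]) cube([810, 260, 23]);
  translate([29, 0, 969]) cube([810, 260, 23]);
  translate([29, 0, 1292]) cube([810, 260, 23]);
  translate([29, 0, 1615]) cube([810, 260, 23]);
}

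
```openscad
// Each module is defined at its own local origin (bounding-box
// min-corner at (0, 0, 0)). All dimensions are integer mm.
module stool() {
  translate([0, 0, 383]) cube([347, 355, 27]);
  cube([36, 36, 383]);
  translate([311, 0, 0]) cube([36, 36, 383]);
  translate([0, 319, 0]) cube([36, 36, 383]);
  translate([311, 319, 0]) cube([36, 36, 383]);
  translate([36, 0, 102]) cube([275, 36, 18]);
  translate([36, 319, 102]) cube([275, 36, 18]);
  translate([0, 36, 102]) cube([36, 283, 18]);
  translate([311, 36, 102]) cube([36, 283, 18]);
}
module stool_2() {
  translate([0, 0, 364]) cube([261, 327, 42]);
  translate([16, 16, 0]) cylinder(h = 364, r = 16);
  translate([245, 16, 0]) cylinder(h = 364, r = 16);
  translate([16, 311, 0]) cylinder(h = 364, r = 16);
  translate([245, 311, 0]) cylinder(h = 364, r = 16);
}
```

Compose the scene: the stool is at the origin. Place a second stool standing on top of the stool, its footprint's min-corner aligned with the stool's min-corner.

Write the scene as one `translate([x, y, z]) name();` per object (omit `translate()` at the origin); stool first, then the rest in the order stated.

stool();
translate([0, 0, 410]) stool_2();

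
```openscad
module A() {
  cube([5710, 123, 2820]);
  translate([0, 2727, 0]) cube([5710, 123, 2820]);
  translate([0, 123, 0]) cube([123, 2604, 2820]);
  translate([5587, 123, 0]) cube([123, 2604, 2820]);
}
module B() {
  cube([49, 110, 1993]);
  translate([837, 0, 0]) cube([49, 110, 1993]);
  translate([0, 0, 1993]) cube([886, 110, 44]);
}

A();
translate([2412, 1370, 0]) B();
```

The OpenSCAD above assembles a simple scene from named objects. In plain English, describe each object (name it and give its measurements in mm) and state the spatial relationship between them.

A is a box-shaped house frame (walls only): outside footprint 5710×2850 mm, wall height 2820 mm, wall thickness 123 mm. The two y-facing walls run the full x-width; the two x-facing walls fit between the inner faces of the y-facing walls.

B is a rectangular door frame: two vertical jambs of 49×110 mm section, 1993 mm tall, with a clear opening 788 mm wide between their inner faces. A header 44 mm tall and 110 mm deep lies on top of the jambs and spans the full outside width.

The door frame sits inside the house frame, centred.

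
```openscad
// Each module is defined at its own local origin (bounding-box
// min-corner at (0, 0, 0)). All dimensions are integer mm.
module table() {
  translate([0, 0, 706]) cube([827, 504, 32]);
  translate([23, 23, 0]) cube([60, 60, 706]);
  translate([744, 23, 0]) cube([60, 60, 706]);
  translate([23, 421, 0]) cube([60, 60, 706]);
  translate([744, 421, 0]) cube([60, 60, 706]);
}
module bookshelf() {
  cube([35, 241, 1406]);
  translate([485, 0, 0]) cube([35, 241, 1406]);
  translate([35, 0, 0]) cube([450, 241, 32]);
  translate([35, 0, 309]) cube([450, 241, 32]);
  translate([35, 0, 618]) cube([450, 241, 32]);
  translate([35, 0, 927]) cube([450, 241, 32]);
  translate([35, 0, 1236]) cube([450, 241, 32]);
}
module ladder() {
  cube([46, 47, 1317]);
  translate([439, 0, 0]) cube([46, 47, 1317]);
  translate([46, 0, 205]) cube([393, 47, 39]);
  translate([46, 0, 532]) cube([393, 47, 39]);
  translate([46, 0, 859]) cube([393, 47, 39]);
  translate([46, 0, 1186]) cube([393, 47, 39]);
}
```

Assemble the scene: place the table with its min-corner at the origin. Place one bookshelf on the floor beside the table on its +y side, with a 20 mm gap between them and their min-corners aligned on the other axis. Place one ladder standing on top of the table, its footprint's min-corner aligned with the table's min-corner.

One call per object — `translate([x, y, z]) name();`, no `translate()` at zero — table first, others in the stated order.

table();
translate([0, 524, 0]) bookshelf();
translate([0, 0, 738]) ladder();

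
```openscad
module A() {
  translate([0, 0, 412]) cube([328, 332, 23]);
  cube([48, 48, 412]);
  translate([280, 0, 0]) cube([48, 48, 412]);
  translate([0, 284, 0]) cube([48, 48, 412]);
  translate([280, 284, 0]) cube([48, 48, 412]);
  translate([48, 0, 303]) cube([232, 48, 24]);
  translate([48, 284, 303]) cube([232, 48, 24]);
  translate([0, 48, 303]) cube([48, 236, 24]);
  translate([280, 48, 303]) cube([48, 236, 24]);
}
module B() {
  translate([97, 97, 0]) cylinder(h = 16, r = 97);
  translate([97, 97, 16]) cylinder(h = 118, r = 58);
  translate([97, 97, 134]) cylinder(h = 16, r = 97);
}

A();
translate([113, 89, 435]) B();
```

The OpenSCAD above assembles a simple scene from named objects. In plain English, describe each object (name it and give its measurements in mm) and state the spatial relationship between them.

A is a simple wooden stool: a rectangular seat 328 mm (x) by 332 mm (y), 23 mm thick, top face at z = 435 mm, on four square legs, each 48×48 mm in cross-section. The legs rest on z = 0, each flush with a corner of the seat. Four stretchers, 48 mm wide and 24 mm tall, connect adjacent legs with their undersides at z = 303 mm, each running between the inner faces of the legs it joins and aligned with the legs' outer faces on the other axis.

B is a spool: two coaxial disc flanges of radius 97 mm and thickness 16 mm, joined by a core cylinder of radius 58 mm and height 118 mm. The lower flange rests on z = 0 and the three cylinders share a vertical axis.

The spool is on top of the stool.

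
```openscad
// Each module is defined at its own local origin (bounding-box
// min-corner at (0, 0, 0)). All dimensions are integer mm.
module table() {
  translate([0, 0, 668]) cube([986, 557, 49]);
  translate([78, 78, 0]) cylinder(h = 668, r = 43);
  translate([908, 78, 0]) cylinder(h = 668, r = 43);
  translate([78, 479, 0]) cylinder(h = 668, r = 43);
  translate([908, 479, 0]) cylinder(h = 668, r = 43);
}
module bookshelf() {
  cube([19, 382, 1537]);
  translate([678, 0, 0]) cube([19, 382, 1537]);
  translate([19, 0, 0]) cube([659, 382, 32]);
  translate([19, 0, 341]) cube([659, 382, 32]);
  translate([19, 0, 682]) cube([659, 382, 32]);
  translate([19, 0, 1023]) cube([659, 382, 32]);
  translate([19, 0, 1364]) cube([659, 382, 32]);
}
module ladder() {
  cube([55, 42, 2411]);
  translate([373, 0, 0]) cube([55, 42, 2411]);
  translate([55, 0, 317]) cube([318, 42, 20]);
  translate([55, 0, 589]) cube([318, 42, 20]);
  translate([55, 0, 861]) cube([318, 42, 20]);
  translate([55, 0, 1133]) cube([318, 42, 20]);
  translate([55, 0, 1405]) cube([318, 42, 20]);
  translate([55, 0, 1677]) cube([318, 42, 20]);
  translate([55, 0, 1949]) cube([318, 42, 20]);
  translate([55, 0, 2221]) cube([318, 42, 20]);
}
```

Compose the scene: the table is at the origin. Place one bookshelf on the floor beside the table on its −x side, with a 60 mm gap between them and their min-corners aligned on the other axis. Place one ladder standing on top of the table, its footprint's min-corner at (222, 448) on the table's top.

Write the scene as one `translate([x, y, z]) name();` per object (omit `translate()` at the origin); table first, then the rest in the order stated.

table();
translate([-757, 0, 0]) bookshelf();
translate([222, 448, 717]) ladder();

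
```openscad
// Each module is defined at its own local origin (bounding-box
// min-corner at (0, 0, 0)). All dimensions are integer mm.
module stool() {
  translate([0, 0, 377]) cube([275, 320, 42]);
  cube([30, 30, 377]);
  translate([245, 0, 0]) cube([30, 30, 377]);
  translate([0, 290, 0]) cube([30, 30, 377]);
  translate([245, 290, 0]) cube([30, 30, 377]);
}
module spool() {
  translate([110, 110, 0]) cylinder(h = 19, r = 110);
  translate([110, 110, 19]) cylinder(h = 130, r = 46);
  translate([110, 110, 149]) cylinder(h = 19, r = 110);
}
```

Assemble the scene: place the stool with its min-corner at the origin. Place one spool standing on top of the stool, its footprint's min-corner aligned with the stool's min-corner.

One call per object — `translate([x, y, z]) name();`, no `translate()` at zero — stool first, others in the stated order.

stool();
translate([0, 0, 419]) spool();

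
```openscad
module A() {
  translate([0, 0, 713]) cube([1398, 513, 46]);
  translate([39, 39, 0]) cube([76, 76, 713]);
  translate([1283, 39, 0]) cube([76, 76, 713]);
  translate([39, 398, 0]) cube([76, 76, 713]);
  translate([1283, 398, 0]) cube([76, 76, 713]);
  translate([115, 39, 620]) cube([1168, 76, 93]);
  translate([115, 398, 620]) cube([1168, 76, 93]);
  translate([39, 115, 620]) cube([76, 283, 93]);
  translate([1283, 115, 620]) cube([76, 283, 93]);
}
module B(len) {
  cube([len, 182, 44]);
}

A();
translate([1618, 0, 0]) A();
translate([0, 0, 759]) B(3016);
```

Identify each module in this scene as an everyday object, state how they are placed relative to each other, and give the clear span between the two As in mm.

Second table starts at x = 1618; first ends at x = 1398; clear span = 1618 − 1398 = 220 mm.

A is a table. B is a beam. A beam spans the tops of two tables. The clear span between the two tables is 220 mm.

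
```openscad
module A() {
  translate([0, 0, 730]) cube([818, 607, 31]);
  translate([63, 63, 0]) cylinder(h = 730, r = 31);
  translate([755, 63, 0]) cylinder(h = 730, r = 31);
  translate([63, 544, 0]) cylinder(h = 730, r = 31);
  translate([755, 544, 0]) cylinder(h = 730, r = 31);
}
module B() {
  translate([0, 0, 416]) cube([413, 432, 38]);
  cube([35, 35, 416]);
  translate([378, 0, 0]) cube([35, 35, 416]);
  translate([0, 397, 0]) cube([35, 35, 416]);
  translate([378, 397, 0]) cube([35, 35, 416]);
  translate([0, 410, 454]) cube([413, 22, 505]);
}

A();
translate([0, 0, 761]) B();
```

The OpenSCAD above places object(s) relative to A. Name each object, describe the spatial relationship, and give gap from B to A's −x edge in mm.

A is a table. B is a chair. The chair is on top of the table. The gap from the chair to the table's −x edge is 0 mm.

The chair's min-x is at 0; the table's min-x is 0; gap = 0 mm.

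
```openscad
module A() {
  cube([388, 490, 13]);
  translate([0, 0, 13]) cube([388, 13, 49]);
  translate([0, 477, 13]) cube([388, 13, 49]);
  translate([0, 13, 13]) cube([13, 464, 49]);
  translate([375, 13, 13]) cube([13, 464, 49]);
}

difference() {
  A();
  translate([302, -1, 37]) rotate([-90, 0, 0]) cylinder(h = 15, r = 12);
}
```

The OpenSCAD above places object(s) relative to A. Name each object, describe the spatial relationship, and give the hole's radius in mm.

The subtracted cylinder has r = 12 mm.

A is an open box. The open box has a circular hole through its front wall. The hole's radius is 12 mm.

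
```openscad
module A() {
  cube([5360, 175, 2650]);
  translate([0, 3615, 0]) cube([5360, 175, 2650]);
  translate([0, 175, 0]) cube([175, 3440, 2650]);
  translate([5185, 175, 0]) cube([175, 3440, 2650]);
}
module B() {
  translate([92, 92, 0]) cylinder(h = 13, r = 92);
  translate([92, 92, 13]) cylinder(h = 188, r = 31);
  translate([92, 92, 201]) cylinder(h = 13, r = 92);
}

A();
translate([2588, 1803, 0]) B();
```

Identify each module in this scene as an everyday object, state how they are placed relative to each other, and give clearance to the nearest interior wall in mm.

A is a house frame. B is a spool. The spool sits inside the house frame, centred. The clearance to the nearest interior wall is 1628 mm.

Clearances: x = 2413, y = 1628; minimum 1628 mm.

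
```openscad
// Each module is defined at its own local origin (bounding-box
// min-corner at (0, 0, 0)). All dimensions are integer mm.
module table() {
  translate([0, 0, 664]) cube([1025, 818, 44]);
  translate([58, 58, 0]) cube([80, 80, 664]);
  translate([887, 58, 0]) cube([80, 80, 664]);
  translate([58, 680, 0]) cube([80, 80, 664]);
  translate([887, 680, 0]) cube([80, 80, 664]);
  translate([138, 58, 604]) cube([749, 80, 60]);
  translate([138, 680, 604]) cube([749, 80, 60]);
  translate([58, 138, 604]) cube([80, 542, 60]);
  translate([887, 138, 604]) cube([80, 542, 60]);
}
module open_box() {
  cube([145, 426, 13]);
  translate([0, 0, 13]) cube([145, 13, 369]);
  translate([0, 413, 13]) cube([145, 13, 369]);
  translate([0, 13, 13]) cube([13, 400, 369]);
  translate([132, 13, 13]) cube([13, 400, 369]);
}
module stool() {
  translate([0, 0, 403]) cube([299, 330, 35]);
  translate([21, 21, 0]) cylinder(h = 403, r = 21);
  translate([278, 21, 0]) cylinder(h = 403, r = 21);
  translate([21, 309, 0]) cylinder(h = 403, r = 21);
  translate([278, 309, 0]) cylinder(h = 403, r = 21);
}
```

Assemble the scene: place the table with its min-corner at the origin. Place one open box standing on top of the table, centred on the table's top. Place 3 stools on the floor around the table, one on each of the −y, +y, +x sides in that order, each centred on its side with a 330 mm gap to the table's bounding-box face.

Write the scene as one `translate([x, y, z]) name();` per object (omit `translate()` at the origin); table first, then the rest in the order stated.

table();
translate([440, 196, 708]) open_box();
translate([363, -660, 0]) stool();
translate([363, 1148, 0]) stool();
translate([1355, 244, 0]) stool();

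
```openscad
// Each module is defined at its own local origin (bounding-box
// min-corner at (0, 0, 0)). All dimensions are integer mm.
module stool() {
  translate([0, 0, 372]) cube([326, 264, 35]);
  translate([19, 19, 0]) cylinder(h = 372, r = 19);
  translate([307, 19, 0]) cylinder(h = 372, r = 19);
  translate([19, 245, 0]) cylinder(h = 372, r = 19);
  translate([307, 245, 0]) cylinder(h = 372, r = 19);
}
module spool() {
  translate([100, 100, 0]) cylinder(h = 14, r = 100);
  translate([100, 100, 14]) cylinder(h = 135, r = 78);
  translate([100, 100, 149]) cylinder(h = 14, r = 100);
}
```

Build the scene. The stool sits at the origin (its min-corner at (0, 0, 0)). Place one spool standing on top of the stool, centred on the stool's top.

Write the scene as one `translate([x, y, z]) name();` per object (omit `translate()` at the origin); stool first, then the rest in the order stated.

stool();
translate([63, 32, 407]) spool();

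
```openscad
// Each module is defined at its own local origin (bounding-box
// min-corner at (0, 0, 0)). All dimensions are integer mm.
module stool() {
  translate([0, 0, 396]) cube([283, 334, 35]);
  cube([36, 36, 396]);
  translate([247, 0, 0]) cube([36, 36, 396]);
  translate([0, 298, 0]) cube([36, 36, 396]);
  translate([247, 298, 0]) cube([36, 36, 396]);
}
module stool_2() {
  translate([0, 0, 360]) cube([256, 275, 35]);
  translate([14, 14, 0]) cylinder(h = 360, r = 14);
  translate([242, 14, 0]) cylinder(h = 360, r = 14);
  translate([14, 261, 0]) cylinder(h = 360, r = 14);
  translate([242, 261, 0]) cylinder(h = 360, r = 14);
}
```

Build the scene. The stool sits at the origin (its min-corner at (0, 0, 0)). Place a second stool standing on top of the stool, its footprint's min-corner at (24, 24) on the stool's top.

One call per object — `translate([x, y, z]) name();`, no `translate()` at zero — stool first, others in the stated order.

stool();
translate([24, 24, 431]) stool_2();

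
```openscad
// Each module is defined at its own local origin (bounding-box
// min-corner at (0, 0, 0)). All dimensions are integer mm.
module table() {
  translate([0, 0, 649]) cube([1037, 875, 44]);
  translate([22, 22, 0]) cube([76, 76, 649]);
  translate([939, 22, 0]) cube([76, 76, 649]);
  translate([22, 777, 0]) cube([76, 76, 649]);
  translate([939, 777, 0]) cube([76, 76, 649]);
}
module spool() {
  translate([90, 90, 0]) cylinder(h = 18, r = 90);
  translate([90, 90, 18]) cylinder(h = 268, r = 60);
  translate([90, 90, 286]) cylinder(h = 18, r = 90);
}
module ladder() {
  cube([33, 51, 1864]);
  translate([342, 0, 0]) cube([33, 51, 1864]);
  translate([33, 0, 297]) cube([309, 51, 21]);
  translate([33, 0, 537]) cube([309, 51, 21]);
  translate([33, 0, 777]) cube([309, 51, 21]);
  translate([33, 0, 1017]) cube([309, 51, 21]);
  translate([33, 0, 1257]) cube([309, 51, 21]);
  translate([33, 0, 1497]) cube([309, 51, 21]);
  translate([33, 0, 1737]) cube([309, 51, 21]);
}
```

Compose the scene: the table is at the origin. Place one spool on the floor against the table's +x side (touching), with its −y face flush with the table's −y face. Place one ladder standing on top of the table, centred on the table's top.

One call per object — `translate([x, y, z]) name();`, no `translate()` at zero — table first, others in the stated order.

table();
translate([1037, 0, 0]) spool();
translate([331, 412, 693]) ladder();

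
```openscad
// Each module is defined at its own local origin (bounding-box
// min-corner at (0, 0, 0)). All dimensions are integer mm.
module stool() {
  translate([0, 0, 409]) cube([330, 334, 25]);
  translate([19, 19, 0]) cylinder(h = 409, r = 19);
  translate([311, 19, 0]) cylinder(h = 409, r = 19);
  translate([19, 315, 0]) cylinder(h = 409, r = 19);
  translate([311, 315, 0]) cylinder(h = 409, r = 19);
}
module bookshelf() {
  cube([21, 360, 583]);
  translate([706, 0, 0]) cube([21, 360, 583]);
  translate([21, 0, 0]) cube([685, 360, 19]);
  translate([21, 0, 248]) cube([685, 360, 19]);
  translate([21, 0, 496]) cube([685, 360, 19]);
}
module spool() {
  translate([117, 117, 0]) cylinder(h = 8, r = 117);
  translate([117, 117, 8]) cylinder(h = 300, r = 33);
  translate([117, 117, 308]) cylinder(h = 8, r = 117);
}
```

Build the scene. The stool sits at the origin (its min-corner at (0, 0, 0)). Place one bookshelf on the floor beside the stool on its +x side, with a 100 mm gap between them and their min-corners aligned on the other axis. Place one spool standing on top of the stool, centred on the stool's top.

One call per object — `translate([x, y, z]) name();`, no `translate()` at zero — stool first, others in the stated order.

stool();
translate([430, 0, 0]) bookshelf();
translate([48, 50, 434]) spool();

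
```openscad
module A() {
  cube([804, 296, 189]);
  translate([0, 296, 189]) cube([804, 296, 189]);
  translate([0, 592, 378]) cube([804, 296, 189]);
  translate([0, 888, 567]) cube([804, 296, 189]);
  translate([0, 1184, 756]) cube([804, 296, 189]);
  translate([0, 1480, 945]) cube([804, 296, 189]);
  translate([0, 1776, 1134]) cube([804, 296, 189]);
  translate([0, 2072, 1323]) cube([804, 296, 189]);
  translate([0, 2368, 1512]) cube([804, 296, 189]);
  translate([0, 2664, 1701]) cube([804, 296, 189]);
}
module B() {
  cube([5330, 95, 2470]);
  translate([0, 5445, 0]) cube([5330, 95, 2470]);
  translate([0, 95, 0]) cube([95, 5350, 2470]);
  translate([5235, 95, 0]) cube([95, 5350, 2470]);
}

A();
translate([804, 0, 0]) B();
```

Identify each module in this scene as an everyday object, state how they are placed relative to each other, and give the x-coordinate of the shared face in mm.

A is a staircase. B is a house frame. The house frame is against the staircase's +x side, with their −y faces flush. The x-coordinate of the shared face is 804 mm.

The staircase's +x face and the house frame's −x face are both at x = 804 mm.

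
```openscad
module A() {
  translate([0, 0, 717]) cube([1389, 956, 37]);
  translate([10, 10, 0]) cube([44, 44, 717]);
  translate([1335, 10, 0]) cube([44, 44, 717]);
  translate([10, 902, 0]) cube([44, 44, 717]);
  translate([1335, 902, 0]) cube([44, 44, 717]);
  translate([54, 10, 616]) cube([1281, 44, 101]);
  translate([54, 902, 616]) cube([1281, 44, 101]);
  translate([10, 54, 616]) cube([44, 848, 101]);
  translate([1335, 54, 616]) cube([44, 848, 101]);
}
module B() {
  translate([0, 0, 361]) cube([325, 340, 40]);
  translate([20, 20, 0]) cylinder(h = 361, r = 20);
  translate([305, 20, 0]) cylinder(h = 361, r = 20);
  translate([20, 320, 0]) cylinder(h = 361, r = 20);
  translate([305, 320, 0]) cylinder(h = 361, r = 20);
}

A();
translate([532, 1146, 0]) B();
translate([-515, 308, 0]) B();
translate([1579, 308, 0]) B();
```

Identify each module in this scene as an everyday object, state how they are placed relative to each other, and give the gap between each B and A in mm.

Each stool's nearest face is 190 mm from the table's bounding box.

A is a table. B is a stool. Three stools sit around the table at the +y, −x, +x sides. The gap between each stool and the table is 190 mm.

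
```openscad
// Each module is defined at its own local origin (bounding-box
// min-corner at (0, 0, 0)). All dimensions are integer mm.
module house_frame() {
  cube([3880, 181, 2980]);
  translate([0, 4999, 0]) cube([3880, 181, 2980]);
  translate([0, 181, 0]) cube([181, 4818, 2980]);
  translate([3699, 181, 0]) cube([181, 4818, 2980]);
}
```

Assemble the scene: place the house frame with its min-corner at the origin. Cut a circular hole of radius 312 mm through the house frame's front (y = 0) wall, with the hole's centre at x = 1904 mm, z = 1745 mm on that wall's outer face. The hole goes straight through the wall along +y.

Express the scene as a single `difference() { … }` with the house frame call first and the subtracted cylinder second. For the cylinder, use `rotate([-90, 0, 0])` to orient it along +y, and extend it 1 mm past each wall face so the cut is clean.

difference() {
  house_frame();
  translate([1904, -1, 1745]) rotate([-90, 0, 0]) cylinder(h = 183, r = 312);
}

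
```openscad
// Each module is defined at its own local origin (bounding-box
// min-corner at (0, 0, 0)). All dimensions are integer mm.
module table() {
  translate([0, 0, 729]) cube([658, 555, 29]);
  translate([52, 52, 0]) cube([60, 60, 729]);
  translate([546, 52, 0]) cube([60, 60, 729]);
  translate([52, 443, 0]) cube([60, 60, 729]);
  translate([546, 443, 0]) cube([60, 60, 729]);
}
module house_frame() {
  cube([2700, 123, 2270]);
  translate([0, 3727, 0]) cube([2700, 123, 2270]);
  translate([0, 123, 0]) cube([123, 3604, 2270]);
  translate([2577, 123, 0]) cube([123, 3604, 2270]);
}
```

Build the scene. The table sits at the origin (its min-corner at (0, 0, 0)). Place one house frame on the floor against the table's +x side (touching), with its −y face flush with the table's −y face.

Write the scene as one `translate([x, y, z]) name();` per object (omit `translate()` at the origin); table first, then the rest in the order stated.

table();
translate([658, 0, 0]) house_frame();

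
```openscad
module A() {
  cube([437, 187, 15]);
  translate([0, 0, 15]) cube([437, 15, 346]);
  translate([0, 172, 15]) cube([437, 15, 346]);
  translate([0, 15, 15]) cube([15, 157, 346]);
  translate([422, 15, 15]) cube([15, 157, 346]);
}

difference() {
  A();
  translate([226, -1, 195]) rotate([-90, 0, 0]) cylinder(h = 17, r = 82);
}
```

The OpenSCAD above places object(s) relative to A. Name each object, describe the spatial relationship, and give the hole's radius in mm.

A is an open box. The open box has a circular hole through its front wall. The hole's radius is 82 mm.

The subtracted cylinder has r = 82 mm.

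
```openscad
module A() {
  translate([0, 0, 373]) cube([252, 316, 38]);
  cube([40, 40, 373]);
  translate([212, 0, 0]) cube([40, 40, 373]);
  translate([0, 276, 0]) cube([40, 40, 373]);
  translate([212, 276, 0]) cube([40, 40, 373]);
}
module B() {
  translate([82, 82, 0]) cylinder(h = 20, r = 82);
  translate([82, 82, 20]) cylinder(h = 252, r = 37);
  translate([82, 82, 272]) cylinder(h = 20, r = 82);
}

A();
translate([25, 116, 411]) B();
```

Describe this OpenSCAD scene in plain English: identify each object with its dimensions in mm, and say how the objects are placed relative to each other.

A is a four-legged stool. The seat is 252×316 mm, 38 mm thick, top at z = 411 mm. It stands on four square legs, each 40×40 mm in cross-section, from z = 0 to the seat underside, each flush with a corner of the seat.

B is a spool: two coaxial disc flanges of radius 82 mm and thickness 20 mm, joined by a core cylinder of radius 37 mm and height 252 mm. The lower flange rests on z = 0 and the three cylinders share a vertical axis.

The spool is on top of the stool.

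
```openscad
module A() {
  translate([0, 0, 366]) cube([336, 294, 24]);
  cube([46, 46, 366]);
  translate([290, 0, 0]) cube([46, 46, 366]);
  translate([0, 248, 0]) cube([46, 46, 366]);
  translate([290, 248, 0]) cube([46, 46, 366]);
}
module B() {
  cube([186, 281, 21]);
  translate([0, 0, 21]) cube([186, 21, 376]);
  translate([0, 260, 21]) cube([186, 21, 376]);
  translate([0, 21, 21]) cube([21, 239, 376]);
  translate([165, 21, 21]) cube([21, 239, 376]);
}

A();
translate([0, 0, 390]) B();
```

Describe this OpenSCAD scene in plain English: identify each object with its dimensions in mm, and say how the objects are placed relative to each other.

A is a four-legged stool. The seat is 336×294 mm, 24 mm thick, top at z = 390 mm. It stands on four square legs, each 46×46 mm in cross-section, from z = 0 to the seat underside, each flush with a corner of the seat.

B is an open-topped rectangular box: outside dimensions 186×281×397 mm, with a uniform wall and base thickness of 21 mm. The base is a full 186×281 slab on the floor; four walls sit on top of the base. The front and back walls (the −y and +y sides) span the full width; the two side walls fit between them.

The open box is on top of the stool.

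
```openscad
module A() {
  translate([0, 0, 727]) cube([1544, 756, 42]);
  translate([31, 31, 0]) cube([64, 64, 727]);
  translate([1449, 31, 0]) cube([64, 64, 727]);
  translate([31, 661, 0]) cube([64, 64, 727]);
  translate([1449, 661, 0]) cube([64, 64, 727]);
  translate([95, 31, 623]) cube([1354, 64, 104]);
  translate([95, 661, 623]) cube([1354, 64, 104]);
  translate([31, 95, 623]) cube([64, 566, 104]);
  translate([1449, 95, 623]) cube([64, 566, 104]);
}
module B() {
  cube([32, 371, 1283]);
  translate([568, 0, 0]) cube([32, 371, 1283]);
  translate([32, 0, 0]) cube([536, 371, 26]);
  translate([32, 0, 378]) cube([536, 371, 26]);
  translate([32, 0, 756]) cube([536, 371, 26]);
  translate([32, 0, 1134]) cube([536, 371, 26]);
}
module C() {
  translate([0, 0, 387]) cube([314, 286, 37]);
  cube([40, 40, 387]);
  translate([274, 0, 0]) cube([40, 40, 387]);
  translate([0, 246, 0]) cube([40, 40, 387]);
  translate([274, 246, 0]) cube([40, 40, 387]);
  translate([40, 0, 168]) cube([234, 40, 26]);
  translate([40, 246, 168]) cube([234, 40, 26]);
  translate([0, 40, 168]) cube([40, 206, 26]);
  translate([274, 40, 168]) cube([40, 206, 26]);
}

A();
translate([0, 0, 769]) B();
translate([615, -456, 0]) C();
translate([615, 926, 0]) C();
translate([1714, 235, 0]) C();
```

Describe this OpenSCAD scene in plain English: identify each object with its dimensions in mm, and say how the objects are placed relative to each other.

A is a rectangular dining table. The top is 1544×756×42 mm with its upper surface at z = 769 mm. It stands on four 64×64 mm square legs, each inset 31 mm from the nearest pair of top edges, running from the floor to the underside of the top. Four apron rails, 64 mm thick and 104 mm tall, run between adjacent legs with their top edges flush with the underside of the top and their outer faces flush with the legs' outer faces.

B is an open bookshelf. Two side panels, each 32 mm thick, 371 mm deep and 1283 mm tall, stand 600 mm apart (outside-to-outside). Between them sit 4 shelves, each 26 mm thick and 371 mm deep, spanning the full gap between the sides. The bottom shelf rests on the floor (its underside at z = 0) and the clear gap between one shelf's top and the next shelf's underside is 352 mm.

C is a simple wooden stool: a rectangular seat 314 mm (x) by 286 mm (y), 37 mm thick, top face at z = 424 mm, on four square legs, each 40×40 mm in cross-section. The legs rest on z = 0, each flush with a corner of the seat. Four stretchers, 40 mm wide and 26 mm tall, connect adjacent legs with their undersides at z = 168 mm, each running between the inner faces of the legs it joins and aligned with the legs' outer faces on the other axis.

The bookshelf is on top of the table. Three stools sit around the table at the −y, +y, +x sides.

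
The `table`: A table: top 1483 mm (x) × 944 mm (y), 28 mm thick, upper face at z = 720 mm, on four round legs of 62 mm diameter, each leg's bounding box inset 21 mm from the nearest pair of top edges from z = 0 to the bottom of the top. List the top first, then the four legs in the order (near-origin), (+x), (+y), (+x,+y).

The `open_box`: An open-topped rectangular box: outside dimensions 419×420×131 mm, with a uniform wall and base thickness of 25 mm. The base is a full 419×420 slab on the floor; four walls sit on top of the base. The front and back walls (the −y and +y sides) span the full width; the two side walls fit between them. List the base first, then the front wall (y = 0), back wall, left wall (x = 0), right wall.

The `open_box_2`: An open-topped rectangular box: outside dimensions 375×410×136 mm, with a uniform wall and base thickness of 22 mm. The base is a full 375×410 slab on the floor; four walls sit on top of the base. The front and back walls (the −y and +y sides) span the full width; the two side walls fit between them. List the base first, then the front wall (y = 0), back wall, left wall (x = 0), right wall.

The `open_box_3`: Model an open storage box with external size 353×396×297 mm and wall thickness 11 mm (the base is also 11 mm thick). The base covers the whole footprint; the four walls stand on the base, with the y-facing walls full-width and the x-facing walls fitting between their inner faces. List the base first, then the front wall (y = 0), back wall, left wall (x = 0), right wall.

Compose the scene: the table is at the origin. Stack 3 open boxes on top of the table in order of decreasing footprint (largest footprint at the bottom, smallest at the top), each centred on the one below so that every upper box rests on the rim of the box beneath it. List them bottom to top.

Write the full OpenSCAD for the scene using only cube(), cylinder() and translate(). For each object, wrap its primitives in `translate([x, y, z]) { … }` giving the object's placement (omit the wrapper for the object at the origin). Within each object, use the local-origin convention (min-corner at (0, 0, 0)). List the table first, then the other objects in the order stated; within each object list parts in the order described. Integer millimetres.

translate([0, 0, 692]) cube([1483, 944, 28]);
translate([52, 52, 0]) cylinder(h = 692, r = 31);
translate([1431, 52, 0]) cylinder(h = 692, r = 31);
translate([52, 892, 0]) cylinder(h = 692, r = 31);
translate([1431, 892, 0]) cylinder(h = 692, r = 31);
translate([532, 262, 720]) {
  cube([419, 420, 25]);
  translate([0, 0, 25]) cube([419, 25, 106]);
  translate([0, 395, 25]) cube([419, 25, 106]);
  translate([0, 25, 25]) cube([25, 370, 106]);
  translate([394, 25, 25]) cube([25, 370, 106]);
}
translate([554, 267, 851]) {
  cube([375, 410, 22]);
  translate([0, 0, 22]) cube([375, 22, 114]);
  translate([0, 388, 22]) cube([375, 22, 114]);
  translate([0, 22, 22]) cube([22, 366, 114]);
  translate([353, 22, 22]) cube([22, 366, 114]);
}
translate([565, 274, 987]) {
  cube([353, 396, 11]);
  translate([0, 0, 11]) cube([353, 11, 286]);
  translate([0, 385, 11]) cube([353, 11, 286]);
  translate([0, 11, 11]) cube([11, 374, 286]);
  translate([342, 11, 11]) cube([11, 374, 286]);
}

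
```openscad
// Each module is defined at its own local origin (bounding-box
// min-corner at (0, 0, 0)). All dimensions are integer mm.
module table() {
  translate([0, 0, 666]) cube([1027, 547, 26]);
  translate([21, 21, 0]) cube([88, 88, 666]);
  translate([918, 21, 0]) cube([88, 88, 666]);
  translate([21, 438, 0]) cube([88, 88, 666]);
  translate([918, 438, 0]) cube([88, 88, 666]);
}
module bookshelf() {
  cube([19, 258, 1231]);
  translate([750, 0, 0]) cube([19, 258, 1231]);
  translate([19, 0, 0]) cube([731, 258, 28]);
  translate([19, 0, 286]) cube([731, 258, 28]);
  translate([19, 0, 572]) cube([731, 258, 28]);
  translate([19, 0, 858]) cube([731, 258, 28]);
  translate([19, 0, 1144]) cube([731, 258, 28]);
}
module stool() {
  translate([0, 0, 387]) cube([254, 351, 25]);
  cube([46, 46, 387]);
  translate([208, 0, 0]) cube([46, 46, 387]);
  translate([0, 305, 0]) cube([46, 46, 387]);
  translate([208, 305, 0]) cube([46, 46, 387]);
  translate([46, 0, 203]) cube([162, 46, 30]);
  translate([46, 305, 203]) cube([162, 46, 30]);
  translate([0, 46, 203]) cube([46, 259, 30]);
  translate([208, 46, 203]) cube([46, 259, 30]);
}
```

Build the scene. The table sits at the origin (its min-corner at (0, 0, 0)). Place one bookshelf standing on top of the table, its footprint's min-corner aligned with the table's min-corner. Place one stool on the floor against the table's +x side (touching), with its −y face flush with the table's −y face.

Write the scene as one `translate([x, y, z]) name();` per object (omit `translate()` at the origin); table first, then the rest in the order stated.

table();
translate([0, 0, 692]) bookshelf();
translate([1027, 0, 0]) stool();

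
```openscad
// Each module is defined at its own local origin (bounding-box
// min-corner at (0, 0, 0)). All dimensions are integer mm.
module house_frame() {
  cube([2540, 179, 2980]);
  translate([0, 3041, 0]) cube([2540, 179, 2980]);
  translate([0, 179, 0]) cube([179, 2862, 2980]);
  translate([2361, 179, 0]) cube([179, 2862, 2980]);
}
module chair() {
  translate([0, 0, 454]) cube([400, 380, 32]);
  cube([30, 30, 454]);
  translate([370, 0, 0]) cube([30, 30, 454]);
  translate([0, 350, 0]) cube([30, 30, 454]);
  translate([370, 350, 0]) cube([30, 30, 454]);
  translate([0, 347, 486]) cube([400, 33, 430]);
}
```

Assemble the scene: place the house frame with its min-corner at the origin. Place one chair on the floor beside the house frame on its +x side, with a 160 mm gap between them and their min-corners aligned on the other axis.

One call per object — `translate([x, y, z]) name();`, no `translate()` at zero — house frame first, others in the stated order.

house_frame();
translate([2700, 0, 0]) chair();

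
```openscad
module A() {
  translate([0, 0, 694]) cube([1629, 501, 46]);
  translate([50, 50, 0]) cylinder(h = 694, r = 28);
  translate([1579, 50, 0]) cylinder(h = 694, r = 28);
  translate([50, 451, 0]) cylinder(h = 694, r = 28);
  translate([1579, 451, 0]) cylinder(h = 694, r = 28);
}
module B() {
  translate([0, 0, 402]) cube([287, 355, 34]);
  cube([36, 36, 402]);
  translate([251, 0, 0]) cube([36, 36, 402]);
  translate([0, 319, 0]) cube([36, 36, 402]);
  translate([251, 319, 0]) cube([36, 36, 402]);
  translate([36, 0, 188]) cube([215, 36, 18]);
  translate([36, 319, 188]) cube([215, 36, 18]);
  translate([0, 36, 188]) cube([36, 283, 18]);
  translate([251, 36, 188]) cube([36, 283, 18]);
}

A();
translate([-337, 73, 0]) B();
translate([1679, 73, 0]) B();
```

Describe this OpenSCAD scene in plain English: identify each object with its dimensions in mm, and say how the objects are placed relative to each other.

A is a rectangular dining table. The top is 1629×501×46 mm with its upper surface at z = 740 mm. It stands on four round legs of 56 mm diameter, each leg's bounding box inset 22 mm from the nearest pair of top edges, running from the floor to the underside of the top.

B is a simple wooden stool: a rectangular seat 287 mm (x) by 355 mm (y), 34 mm thick, top face at z = 436 mm, on four square legs, each 36×36 mm in cross-section. The legs rest on z = 0, each flush with a corner of the seat. Four stretchers, 36 mm wide and 18 mm tall, connect adjacent legs with their undersides at z = 188 mm, each running between the inner faces of the legs it joins and aligned with the legs' outer faces on the other axis.

Two stools sit around the table at the −x, +x sides.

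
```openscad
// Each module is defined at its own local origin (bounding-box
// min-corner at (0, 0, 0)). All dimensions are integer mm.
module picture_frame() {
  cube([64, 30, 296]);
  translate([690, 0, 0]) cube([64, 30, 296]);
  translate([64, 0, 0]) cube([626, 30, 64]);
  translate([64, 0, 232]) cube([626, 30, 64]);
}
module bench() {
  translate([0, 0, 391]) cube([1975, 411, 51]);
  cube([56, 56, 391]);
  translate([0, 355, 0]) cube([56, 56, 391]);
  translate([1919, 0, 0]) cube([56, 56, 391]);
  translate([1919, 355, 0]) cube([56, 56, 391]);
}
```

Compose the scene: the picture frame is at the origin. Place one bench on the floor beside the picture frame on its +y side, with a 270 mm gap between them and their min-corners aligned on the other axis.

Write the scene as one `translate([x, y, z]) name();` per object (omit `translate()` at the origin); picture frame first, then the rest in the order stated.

picture_frame();
translate([0, 300, 0]) bench();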